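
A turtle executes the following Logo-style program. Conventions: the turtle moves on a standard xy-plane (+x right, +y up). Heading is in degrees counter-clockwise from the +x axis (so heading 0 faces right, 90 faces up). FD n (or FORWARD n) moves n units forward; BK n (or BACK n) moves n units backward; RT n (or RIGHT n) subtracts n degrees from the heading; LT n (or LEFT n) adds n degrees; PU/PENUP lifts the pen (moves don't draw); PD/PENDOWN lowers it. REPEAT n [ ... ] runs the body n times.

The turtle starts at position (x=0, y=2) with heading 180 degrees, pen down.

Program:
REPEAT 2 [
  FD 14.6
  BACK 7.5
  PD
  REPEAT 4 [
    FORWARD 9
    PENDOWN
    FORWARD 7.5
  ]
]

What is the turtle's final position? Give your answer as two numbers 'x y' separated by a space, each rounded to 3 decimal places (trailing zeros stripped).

Executing turtle program step by step:
Start: pos=(0,2), heading=180, pen down
REPEAT 2 [
  -- iteration 1/2 --
  FD 14.6: (0,2) -> (-14.6,2) [heading=180, draw]
  BK 7.5: (-14.6,2) -> (-7.1,2) [heading=180, draw]
  PD: pen down
  REPEAT 4 [
    -- iteration 1/4 --
    FD 9: (-7.1,2) -> (-16.1,2) [heading=180, draw]
    PD: pen down
    FD 7.5: (-16.1,2) -> (-23.6,2) [heading=180, draw]
    -- iteration 2/4 --
    FD 9: (-23.6,2) -> (-32.6,2) [heading=180, draw]
    PD: pen down
    FD 7.5: (-32.6,2) -> (-40.1,2) [heading=180, draw]
    -- iteration 3/4 --
    FD 9: (-40.1,2) -> (-49.1,2) [heading=180, draw]
    PD: pen down
    FD 7.5: (-49.1,2) -> (-56.6,2) [heading=180, draw]
    -- iteration 4/4 --
    FD 9: (-56.6,2) -> (-65.6,2) [heading=180, draw]
    PD: pen down
    FD 7.5: (-65.6,2) -> (-73.1,2) [heading=180, draw]
  ]
  -- iteration 2/2 --
  FD 14.6: (-73.1,2) -> (-87.7,2) [heading=180, draw]
  BK 7.5: (-87.7,2) -> (-80.2,2) [heading=180, draw]
  PD: pen down
  REPEAT 4 [
    -- iteration 1/4 --
    FD 9: (-80.2,2) -> (-89.2,2) [heading=180, draw]
    PD: pen down
    FD 7.5: (-89.2,2) -> (-96.7,2) [heading=180, draw]
    -- iteration 2/4 --
    FD 9: (-96.7,2) -> (-105.7,2) [heading=180, draw]
    PD: pen down
    FD 7.5: (-105.7,2) -> (-113.2,2) [heading=180, draw]
    -- iteration 3/4 --
    FD 9: (-113.2,2) -> (-122.2,2) [heading=180, draw]
    PD: pen down
    FD 7.5: (-122.2,2) -> (-129.7,2) [heading=180, draw]
    -- iteration 4/4 --
    FD 9: (-129.7,2) -> (-138.7,2) [heading=180, draw]
    PD: pen down
    FD 7.5: (-138.7,2) -> (-146.2,2) [heading=180, draw]
  ]
]
Final: pos=(-146.2,2), heading=180, 20 segment(s) drawn

Answer: -146.2 2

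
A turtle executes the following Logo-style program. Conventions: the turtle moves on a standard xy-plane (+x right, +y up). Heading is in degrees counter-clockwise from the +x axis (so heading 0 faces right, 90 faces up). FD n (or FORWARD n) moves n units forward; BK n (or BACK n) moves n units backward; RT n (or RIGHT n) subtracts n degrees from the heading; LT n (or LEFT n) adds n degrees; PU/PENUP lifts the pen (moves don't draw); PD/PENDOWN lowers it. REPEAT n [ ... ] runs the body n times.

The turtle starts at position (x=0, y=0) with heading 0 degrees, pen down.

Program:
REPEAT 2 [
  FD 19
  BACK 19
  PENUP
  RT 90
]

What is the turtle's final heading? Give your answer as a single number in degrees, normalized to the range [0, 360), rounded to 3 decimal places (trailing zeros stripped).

Executing turtle program step by step:
Start: pos=(0,0), heading=0, pen down
REPEAT 2 [
  -- iteration 1/2 --
  FD 19: (0,0) -> (19,0) [heading=0, draw]
  BK 19: (19,0) -> (0,0) [heading=0, draw]
  PU: pen up
  RT 90: heading 0 -> 270
  -- iteration 2/2 --
  FD 19: (0,0) -> (0,-19) [heading=270, move]
  BK 19: (0,-19) -> (0,0) [heading=270, move]
  PU: pen up
  RT 90: heading 270 -> 180
]
Final: pos=(0,0), heading=180, 2 segment(s) drawn

Answer: 180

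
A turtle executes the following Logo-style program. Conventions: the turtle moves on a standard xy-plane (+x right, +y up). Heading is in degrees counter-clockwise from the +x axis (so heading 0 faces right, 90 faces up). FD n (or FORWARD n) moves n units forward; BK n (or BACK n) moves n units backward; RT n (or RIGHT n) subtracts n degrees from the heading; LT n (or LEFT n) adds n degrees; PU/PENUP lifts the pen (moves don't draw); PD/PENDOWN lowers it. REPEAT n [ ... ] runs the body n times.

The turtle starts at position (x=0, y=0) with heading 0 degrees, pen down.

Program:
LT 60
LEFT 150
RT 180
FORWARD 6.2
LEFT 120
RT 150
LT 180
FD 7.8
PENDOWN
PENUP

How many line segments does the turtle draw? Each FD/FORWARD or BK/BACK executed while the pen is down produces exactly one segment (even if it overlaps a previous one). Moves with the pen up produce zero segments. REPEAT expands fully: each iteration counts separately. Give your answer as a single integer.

Executing turtle program step by step:
Start: pos=(0,0), heading=0, pen down
LT 60: heading 0 -> 60
LT 150: heading 60 -> 210
RT 180: heading 210 -> 30
FD 6.2: (0,0) -> (5.369,3.1) [heading=30, draw]
LT 120: heading 30 -> 150
RT 150: heading 150 -> 0
LT 180: heading 0 -> 180
FD 7.8: (5.369,3.1) -> (-2.431,3.1) [heading=180, draw]
PD: pen down
PU: pen up
Final: pos=(-2.431,3.1), heading=180, 2 segment(s) drawn
Segments drawn: 2

Answer: 2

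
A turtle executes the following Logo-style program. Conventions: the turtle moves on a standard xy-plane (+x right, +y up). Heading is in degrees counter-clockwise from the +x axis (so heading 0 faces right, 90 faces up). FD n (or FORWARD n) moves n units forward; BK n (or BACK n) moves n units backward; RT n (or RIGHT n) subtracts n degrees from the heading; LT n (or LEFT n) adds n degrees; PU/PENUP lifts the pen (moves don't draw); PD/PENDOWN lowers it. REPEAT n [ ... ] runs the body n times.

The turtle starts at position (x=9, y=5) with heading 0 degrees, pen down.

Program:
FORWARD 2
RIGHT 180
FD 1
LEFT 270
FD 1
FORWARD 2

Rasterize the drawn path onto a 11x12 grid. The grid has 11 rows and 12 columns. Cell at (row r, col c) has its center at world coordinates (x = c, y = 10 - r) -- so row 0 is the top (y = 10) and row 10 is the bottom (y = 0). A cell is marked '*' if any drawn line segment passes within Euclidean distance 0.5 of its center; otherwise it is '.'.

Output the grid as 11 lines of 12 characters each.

Answer: ............
............
..........*.
..........*.
..........*.
.........***
............
............
............
............
............

Derivation:
Segment 0: (9,5) -> (11,5)
Segment 1: (11,5) -> (10,5)
Segment 2: (10,5) -> (10,6)
Segment 3: (10,6) -> (10,8)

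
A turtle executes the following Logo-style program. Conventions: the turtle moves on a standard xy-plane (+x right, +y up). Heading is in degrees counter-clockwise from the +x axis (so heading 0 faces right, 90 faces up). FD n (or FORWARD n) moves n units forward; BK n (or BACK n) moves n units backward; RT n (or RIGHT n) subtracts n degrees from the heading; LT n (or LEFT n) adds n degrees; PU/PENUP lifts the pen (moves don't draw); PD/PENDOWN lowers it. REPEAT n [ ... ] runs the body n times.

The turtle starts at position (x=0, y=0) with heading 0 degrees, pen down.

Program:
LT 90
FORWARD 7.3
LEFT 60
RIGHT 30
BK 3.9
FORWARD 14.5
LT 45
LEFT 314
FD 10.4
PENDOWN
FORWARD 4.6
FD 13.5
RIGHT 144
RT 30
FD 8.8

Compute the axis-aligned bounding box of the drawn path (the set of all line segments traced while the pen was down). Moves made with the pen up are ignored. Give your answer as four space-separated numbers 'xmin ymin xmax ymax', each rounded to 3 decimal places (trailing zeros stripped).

Answer: -19.117 0 1.95 41.407

Derivation:
Executing turtle program step by step:
Start: pos=(0,0), heading=0, pen down
LT 90: heading 0 -> 90
FD 7.3: (0,0) -> (0,7.3) [heading=90, draw]
LT 60: heading 90 -> 150
RT 30: heading 150 -> 120
BK 3.9: (0,7.3) -> (1.95,3.923) [heading=120, draw]
FD 14.5: (1.95,3.923) -> (-5.3,16.48) [heading=120, draw]
LT 45: heading 120 -> 165
LT 314: heading 165 -> 119
FD 10.4: (-5.3,16.48) -> (-10.342,25.576) [heading=119, draw]
PD: pen down
FD 4.6: (-10.342,25.576) -> (-12.572,29.599) [heading=119, draw]
FD 13.5: (-12.572,29.599) -> (-19.117,41.407) [heading=119, draw]
RT 144: heading 119 -> 335
RT 30: heading 335 -> 305
FD 8.8: (-19.117,41.407) -> (-14.07,34.198) [heading=305, draw]
Final: pos=(-14.07,34.198), heading=305, 7 segment(s) drawn

Segment endpoints: x in {-19.117, -14.07, -12.572, -10.342, -5.3, 0, 0, 1.95}, y in {0, 3.923, 7.3, 16.48, 25.576, 29.599, 34.198, 41.407}
xmin=-19.117, ymin=0, xmax=1.95, ymax=41.407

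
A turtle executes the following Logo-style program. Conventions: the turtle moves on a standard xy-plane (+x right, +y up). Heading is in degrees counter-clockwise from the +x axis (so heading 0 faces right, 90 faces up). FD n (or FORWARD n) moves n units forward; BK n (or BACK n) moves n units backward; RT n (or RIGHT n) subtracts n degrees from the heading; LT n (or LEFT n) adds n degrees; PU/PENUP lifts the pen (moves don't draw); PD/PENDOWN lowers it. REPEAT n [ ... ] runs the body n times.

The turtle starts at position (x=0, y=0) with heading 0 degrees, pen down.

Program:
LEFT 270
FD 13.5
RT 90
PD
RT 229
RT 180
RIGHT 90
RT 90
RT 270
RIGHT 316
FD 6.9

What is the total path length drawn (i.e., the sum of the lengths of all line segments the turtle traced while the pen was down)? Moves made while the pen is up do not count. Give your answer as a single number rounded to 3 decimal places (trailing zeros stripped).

Answer: 20.4

Derivation:
Executing turtle program step by step:
Start: pos=(0,0), heading=0, pen down
LT 270: heading 0 -> 270
FD 13.5: (0,0) -> (0,-13.5) [heading=270, draw]
RT 90: heading 270 -> 180
PD: pen down
RT 229: heading 180 -> 311
RT 180: heading 311 -> 131
RT 90: heading 131 -> 41
RT 90: heading 41 -> 311
RT 270: heading 311 -> 41
RT 316: heading 41 -> 85
FD 6.9: (0,-13.5) -> (0.601,-6.626) [heading=85, draw]
Final: pos=(0.601,-6.626), heading=85, 2 segment(s) drawn

Segment lengths:
  seg 1: (0,0) -> (0,-13.5), length = 13.5
  seg 2: (0,-13.5) -> (0.601,-6.626), length = 6.9
Total = 20.4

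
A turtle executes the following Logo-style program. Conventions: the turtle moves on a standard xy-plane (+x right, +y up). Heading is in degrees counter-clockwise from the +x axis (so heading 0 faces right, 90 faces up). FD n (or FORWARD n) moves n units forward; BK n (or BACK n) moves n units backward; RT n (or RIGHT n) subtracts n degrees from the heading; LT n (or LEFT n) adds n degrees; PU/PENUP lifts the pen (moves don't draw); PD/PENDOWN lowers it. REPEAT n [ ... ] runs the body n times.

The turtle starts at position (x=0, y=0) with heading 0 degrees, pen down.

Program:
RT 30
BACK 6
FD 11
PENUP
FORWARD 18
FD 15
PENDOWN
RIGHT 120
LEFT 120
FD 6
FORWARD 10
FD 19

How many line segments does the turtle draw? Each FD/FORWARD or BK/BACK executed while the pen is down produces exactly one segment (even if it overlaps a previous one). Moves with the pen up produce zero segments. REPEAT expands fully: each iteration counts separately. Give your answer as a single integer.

Answer: 5

Derivation:
Executing turtle program step by step:
Start: pos=(0,0), heading=0, pen down
RT 30: heading 0 -> 330
BK 6: (0,0) -> (-5.196,3) [heading=330, draw]
FD 11: (-5.196,3) -> (4.33,-2.5) [heading=330, draw]
PU: pen up
FD 18: (4.33,-2.5) -> (19.919,-11.5) [heading=330, move]
FD 15: (19.919,-11.5) -> (32.909,-19) [heading=330, move]
PD: pen down
RT 120: heading 330 -> 210
LT 120: heading 210 -> 330
FD 6: (32.909,-19) -> (38.105,-22) [heading=330, draw]
FD 10: (38.105,-22) -> (46.765,-27) [heading=330, draw]
FD 19: (46.765,-27) -> (63.22,-36.5) [heading=330, draw]
Final: pos=(63.22,-36.5), heading=330, 5 segment(s) drawn
Segments drawn: 5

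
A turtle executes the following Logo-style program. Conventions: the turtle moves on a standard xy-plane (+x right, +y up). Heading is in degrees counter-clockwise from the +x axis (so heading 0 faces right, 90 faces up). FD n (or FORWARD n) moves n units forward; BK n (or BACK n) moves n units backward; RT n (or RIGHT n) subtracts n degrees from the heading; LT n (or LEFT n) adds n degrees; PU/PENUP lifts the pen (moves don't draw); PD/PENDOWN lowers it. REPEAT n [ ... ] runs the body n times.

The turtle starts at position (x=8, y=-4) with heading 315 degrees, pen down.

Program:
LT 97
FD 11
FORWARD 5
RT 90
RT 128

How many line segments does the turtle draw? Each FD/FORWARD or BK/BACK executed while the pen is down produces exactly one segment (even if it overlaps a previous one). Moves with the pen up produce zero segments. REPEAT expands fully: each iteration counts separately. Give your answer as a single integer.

Answer: 2

Derivation:
Executing turtle program step by step:
Start: pos=(8,-4), heading=315, pen down
LT 97: heading 315 -> 52
FD 11: (8,-4) -> (14.772,4.668) [heading=52, draw]
FD 5: (14.772,4.668) -> (17.851,8.608) [heading=52, draw]
RT 90: heading 52 -> 322
RT 128: heading 322 -> 194
Final: pos=(17.851,8.608), heading=194, 2 segment(s) drawn
Segments drawn: 2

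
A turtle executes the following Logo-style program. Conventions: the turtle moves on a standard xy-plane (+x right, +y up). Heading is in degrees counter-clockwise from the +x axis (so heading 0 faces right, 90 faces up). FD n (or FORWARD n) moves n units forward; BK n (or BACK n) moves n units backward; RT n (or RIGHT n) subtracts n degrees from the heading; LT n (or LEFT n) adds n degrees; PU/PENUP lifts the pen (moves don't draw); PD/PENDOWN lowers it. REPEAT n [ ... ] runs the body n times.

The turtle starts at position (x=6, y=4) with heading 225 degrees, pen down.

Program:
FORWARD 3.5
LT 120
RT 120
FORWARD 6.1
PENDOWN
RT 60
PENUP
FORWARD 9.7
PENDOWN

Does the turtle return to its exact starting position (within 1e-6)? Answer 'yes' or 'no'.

Answer: no

Derivation:
Executing turtle program step by step:
Start: pos=(6,4), heading=225, pen down
FD 3.5: (6,4) -> (3.525,1.525) [heading=225, draw]
LT 120: heading 225 -> 345
RT 120: heading 345 -> 225
FD 6.1: (3.525,1.525) -> (-0.788,-2.788) [heading=225, draw]
PD: pen down
RT 60: heading 225 -> 165
PU: pen up
FD 9.7: (-0.788,-2.788) -> (-10.158,-0.278) [heading=165, move]
PD: pen down
Final: pos=(-10.158,-0.278), heading=165, 2 segment(s) drawn

Start position: (6, 4)
Final position: (-10.158, -0.278)
Distance = 16.714; >= 1e-6 -> NOT closed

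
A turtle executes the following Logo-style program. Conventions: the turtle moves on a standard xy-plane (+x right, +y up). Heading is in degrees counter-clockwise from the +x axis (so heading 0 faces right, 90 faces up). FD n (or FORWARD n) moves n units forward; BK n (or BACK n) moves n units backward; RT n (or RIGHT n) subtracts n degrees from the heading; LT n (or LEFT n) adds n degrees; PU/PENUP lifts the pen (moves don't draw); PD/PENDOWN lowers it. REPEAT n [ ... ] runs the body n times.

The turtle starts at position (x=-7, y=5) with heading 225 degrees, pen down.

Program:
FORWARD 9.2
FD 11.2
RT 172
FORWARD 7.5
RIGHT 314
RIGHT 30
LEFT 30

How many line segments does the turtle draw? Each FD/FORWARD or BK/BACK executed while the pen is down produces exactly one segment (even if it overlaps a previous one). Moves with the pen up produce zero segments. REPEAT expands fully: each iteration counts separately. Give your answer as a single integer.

Answer: 3

Derivation:
Executing turtle program step by step:
Start: pos=(-7,5), heading=225, pen down
FD 9.2: (-7,5) -> (-13.505,-1.505) [heading=225, draw]
FD 11.2: (-13.505,-1.505) -> (-21.425,-9.425) [heading=225, draw]
RT 172: heading 225 -> 53
FD 7.5: (-21.425,-9.425) -> (-16.911,-3.435) [heading=53, draw]
RT 314: heading 53 -> 99
RT 30: heading 99 -> 69
LT 30: heading 69 -> 99
Final: pos=(-16.911,-3.435), heading=99, 3 segment(s) drawn
Segments drawn: 3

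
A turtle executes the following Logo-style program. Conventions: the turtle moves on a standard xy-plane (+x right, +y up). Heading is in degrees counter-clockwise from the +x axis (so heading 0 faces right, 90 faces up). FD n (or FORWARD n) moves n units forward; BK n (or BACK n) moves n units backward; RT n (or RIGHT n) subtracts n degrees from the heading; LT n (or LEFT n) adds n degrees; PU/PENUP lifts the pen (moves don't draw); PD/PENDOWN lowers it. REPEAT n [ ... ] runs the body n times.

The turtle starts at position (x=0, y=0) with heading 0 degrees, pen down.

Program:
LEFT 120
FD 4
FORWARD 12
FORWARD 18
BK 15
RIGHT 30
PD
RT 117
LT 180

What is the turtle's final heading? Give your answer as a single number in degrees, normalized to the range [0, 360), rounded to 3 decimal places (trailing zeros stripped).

Executing turtle program step by step:
Start: pos=(0,0), heading=0, pen down
LT 120: heading 0 -> 120
FD 4: (0,0) -> (-2,3.464) [heading=120, draw]
FD 12: (-2,3.464) -> (-8,13.856) [heading=120, draw]
FD 18: (-8,13.856) -> (-17,29.445) [heading=120, draw]
BK 15: (-17,29.445) -> (-9.5,16.454) [heading=120, draw]
RT 30: heading 120 -> 90
PD: pen down
RT 117: heading 90 -> 333
LT 180: heading 333 -> 153
Final: pos=(-9.5,16.454), heading=153, 4 segment(s) drawn

Answer: 153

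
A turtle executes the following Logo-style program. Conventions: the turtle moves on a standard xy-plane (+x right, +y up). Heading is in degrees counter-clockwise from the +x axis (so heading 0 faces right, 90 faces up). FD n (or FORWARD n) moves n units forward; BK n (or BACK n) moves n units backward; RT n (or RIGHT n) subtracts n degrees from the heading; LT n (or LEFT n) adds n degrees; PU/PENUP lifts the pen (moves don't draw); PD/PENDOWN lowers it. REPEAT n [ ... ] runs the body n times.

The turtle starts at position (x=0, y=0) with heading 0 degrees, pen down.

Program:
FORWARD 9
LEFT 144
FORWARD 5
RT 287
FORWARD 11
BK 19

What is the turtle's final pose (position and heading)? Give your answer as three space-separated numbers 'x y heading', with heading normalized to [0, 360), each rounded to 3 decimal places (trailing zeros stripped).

Answer: 11.344 7.753 217

Derivation:
Executing turtle program step by step:
Start: pos=(0,0), heading=0, pen down
FD 9: (0,0) -> (9,0) [heading=0, draw]
LT 144: heading 0 -> 144
FD 5: (9,0) -> (4.955,2.939) [heading=144, draw]
RT 287: heading 144 -> 217
FD 11: (4.955,2.939) -> (-3.83,-3.681) [heading=217, draw]
BK 19: (-3.83,-3.681) -> (11.344,7.753) [heading=217, draw]
Final: pos=(11.344,7.753), heading=217, 4 segment(s) drawn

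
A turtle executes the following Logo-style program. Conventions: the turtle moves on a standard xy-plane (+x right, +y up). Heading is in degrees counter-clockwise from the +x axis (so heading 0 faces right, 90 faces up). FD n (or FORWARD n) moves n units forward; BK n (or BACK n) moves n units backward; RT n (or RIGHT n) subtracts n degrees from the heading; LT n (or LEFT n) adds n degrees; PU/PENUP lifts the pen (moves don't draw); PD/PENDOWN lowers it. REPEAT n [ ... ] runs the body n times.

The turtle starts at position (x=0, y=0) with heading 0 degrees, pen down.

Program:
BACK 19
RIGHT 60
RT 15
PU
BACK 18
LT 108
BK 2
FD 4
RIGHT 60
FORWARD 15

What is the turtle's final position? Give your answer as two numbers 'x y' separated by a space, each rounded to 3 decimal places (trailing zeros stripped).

Executing turtle program step by step:
Start: pos=(0,0), heading=0, pen down
BK 19: (0,0) -> (-19,0) [heading=0, draw]
RT 60: heading 0 -> 300
RT 15: heading 300 -> 285
PU: pen up
BK 18: (-19,0) -> (-23.659,17.387) [heading=285, move]
LT 108: heading 285 -> 33
BK 2: (-23.659,17.387) -> (-25.336,16.297) [heading=33, move]
FD 4: (-25.336,16.297) -> (-21.981,18.476) [heading=33, move]
RT 60: heading 33 -> 333
FD 15: (-21.981,18.476) -> (-8.616,11.666) [heading=333, move]
Final: pos=(-8.616,11.666), heading=333, 1 segment(s) drawn

Answer: -8.616 11.666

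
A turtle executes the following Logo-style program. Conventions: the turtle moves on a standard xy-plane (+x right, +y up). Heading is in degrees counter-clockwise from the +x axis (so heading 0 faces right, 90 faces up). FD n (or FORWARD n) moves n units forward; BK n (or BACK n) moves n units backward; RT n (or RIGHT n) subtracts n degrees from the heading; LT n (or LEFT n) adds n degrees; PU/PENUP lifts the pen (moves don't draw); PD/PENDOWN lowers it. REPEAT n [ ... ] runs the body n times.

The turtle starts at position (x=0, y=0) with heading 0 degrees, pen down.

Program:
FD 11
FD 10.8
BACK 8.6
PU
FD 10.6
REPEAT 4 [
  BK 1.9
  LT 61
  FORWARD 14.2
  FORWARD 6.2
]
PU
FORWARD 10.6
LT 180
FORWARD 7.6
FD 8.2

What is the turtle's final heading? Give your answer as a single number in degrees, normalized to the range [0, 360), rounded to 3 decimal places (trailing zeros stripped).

Answer: 64

Derivation:
Executing turtle program step by step:
Start: pos=(0,0), heading=0, pen down
FD 11: (0,0) -> (11,0) [heading=0, draw]
FD 10.8: (11,0) -> (21.8,0) [heading=0, draw]
BK 8.6: (21.8,0) -> (13.2,0) [heading=0, draw]
PU: pen up
FD 10.6: (13.2,0) -> (23.8,0) [heading=0, move]
REPEAT 4 [
  -- iteration 1/4 --
  BK 1.9: (23.8,0) -> (21.9,0) [heading=0, move]
  LT 61: heading 0 -> 61
  FD 14.2: (21.9,0) -> (28.784,12.42) [heading=61, move]
  FD 6.2: (28.784,12.42) -> (31.79,17.842) [heading=61, move]
  -- iteration 2/4 --
  BK 1.9: (31.79,17.842) -> (30.869,16.18) [heading=61, move]
  LT 61: heading 61 -> 122
  FD 14.2: (30.869,16.18) -> (23.344,28.223) [heading=122, move]
  FD 6.2: (23.344,28.223) -> (20.059,33.481) [heading=122, move]
  -- iteration 3/4 --
  BK 1.9: (20.059,33.481) -> (21.065,31.869) [heading=122, move]
  LT 61: heading 122 -> 183
  FD 14.2: (21.065,31.869) -> (6.885,31.126) [heading=183, move]
  FD 6.2: (6.885,31.126) -> (0.693,30.802) [heading=183, move]
  -- iteration 4/4 --
  BK 1.9: (0.693,30.802) -> (2.591,30.901) [heading=183, move]
  LT 61: heading 183 -> 244
  FD 14.2: (2.591,30.901) -> (-3.634,18.138) [heading=244, move]
  FD 6.2: (-3.634,18.138) -> (-6.352,12.566) [heading=244, move]
]
PU: pen up
FD 10.6: (-6.352,12.566) -> (-10.999,3.039) [heading=244, move]
LT 180: heading 244 -> 64
FD 7.6: (-10.999,3.039) -> (-7.667,9.869) [heading=64, move]
FD 8.2: (-7.667,9.869) -> (-4.072,17.239) [heading=64, move]
Final: pos=(-4.072,17.239), heading=64, 3 segment(s) drawn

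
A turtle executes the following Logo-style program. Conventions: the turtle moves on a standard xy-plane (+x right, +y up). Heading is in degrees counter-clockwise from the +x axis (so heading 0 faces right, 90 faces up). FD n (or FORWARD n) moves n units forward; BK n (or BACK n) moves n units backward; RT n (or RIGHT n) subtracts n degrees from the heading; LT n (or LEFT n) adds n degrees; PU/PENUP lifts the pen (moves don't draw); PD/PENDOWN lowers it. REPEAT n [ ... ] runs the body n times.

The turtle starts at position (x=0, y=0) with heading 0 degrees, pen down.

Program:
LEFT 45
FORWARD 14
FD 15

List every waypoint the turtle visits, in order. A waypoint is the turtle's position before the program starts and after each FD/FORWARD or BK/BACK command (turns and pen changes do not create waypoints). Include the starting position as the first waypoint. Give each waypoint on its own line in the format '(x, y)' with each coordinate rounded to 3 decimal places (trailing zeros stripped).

Answer: (0, 0)
(9.899, 9.899)
(20.506, 20.506)

Derivation:
Executing turtle program step by step:
Start: pos=(0,0), heading=0, pen down
LT 45: heading 0 -> 45
FD 14: (0,0) -> (9.899,9.899) [heading=45, draw]
FD 15: (9.899,9.899) -> (20.506,20.506) [heading=45, draw]
Final: pos=(20.506,20.506), heading=45, 2 segment(s) drawn
Waypoints (3 total):
(0, 0)
(9.899, 9.899)
(20.506, 20.506)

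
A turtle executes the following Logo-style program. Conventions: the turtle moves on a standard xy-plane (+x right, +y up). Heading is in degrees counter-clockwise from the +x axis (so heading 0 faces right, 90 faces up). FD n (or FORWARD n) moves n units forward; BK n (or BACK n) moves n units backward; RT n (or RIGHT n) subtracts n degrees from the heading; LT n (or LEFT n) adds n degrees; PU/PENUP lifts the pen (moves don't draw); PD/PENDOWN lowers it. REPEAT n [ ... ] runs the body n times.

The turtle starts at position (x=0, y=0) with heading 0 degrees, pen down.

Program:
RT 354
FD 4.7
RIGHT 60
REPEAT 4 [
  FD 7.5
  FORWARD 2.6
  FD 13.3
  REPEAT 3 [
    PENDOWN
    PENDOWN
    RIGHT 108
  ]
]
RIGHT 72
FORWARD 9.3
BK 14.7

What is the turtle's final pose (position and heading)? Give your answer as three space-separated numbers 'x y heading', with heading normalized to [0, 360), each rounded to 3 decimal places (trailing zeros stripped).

Executing turtle program step by step:
Start: pos=(0,0), heading=0, pen down
RT 354: heading 0 -> 6
FD 4.7: (0,0) -> (4.674,0.491) [heading=6, draw]
RT 60: heading 6 -> 306
REPEAT 4 [
  -- iteration 1/4 --
  FD 7.5: (4.674,0.491) -> (9.083,-5.576) [heading=306, draw]
  FD 2.6: (9.083,-5.576) -> (10.611,-7.68) [heading=306, draw]
  FD 13.3: (10.611,-7.68) -> (18.428,-18.44) [heading=306, draw]
  REPEAT 3 [
    -- iteration 1/3 --
    PD: pen down
    PD: pen down
    RT 108: heading 306 -> 198
    -- iteration 2/3 --
    PD: pen down
    PD: pen down
    RT 108: heading 198 -> 90
    -- iteration 3/3 --
    PD: pen down
    PD: pen down
    RT 108: heading 90 -> 342
  ]
  -- iteration 2/4 --
  FD 7.5: (18.428,-18.44) -> (25.561,-20.757) [heading=342, draw]
  FD 2.6: (25.561,-20.757) -> (28.034,-21.561) [heading=342, draw]
  FD 13.3: (28.034,-21.561) -> (40.683,-25.671) [heading=342, draw]
  REPEAT 3 [
    -- iteration 1/3 --
    PD: pen down
    PD: pen down
    RT 108: heading 342 -> 234
    -- iteration 2/3 --
    PD: pen down
    PD: pen down
    RT 108: heading 234 -> 126
    -- iteration 3/3 --
    PD: pen down
    PD: pen down
    RT 108: heading 126 -> 18
  ]
  -- iteration 3/4 --
  FD 7.5: (40.683,-25.671) -> (47.816,-23.353) [heading=18, draw]
  FD 2.6: (47.816,-23.353) -> (50.289,-22.55) [heading=18, draw]
  FD 13.3: (50.289,-22.55) -> (62.938,-18.44) [heading=18, draw]
  REPEAT 3 [
    -- iteration 1/3 --
    PD: pen down
    PD: pen down
    RT 108: heading 18 -> 270
    -- iteration 2/3 --
    PD: pen down
    PD: pen down
    RT 108: heading 270 -> 162
    -- iteration 3/3 --
    PD: pen down
    PD: pen down
    RT 108: heading 162 -> 54
  ]
  -- iteration 4/4 --
  FD 7.5: (62.938,-18.44) -> (67.346,-12.372) [heading=54, draw]
  FD 2.6: (67.346,-12.372) -> (68.875,-10.269) [heading=54, draw]
  FD 13.3: (68.875,-10.269) -> (76.692,0.491) [heading=54, draw]
  REPEAT 3 [
    -- iteration 1/3 --
    PD: pen down
    PD: pen down
    RT 108: heading 54 -> 306
    -- iteration 2/3 --
    PD: pen down
    PD: pen down
    RT 108: heading 306 -> 198
    -- iteration 3/3 --
    PD: pen down
    PD: pen down
    RT 108: heading 198 -> 90
  ]
]
RT 72: heading 90 -> 18
FD 9.3: (76.692,0.491) -> (85.537,3.365) [heading=18, draw]
BK 14.7: (85.537,3.365) -> (71.556,-1.177) [heading=18, draw]
Final: pos=(71.556,-1.177), heading=18, 15 segment(s) drawn

Answer: 71.556 -1.177 18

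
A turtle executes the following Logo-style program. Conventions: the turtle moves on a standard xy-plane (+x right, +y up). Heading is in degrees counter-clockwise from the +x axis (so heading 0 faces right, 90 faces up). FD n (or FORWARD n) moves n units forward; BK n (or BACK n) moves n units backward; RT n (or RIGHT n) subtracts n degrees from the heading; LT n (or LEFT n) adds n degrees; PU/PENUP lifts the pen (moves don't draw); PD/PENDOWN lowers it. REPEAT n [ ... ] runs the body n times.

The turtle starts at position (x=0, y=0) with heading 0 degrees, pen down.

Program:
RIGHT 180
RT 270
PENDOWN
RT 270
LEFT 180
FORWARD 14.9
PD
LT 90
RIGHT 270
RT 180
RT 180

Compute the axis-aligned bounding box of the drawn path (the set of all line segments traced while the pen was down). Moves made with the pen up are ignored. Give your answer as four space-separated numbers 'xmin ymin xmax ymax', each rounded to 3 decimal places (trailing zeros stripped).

Answer: -14.9 0 0 0

Derivation:
Executing turtle program step by step:
Start: pos=(0,0), heading=0, pen down
RT 180: heading 0 -> 180
RT 270: heading 180 -> 270
PD: pen down
RT 270: heading 270 -> 0
LT 180: heading 0 -> 180
FD 14.9: (0,0) -> (-14.9,0) [heading=180, draw]
PD: pen down
LT 90: heading 180 -> 270
RT 270: heading 270 -> 0
RT 180: heading 0 -> 180
RT 180: heading 180 -> 0
Final: pos=(-14.9,0), heading=0, 1 segment(s) drawn

Segment endpoints: x in {-14.9, 0}, y in {0, 0}
xmin=-14.9, ymin=0, xmax=0, ymax=0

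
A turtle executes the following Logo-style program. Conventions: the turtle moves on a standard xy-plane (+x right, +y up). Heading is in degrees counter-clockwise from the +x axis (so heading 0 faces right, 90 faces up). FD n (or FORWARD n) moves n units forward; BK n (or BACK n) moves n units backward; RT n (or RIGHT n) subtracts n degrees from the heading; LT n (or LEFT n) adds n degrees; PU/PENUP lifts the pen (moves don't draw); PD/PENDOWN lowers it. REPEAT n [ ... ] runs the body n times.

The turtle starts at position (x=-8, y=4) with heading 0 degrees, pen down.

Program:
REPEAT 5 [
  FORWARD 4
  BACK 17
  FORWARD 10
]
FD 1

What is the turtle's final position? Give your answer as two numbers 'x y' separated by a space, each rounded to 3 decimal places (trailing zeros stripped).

Executing turtle program step by step:
Start: pos=(-8,4), heading=0, pen down
REPEAT 5 [
  -- iteration 1/5 --
  FD 4: (-8,4) -> (-4,4) [heading=0, draw]
  BK 17: (-4,4) -> (-21,4) [heading=0, draw]
  FD 10: (-21,4) -> (-11,4) [heading=0, draw]
  -- iteration 2/5 --
  FD 4: (-11,4) -> (-7,4) [heading=0, draw]
  BK 17: (-7,4) -> (-24,4) [heading=0, draw]
  FD 10: (-24,4) -> (-14,4) [heading=0, draw]
  -- iteration 3/5 --
  FD 4: (-14,4) -> (-10,4) [heading=0, draw]
  BK 17: (-10,4) -> (-27,4) [heading=0, draw]
  FD 10: (-27,4) -> (-17,4) [heading=0, draw]
  -- iteration 4/5 --
  FD 4: (-17,4) -> (-13,4) [heading=0, draw]
  BK 17: (-13,4) -> (-30,4) [heading=0, draw]
  FD 10: (-30,4) -> (-20,4) [heading=0, draw]
  -- iteration 5/5 --
  FD 4: (-20,4) -> (-16,4) [heading=0, draw]
  BK 17: (-16,4) -> (-33,4) [heading=0, draw]
  FD 10: (-33,4) -> (-23,4) [heading=0, draw]
]
FD 1: (-23,4) -> (-22,4) [heading=0, draw]
Final: pos=(-22,4), heading=0, 16 segment(s) drawn

Answer: -22 4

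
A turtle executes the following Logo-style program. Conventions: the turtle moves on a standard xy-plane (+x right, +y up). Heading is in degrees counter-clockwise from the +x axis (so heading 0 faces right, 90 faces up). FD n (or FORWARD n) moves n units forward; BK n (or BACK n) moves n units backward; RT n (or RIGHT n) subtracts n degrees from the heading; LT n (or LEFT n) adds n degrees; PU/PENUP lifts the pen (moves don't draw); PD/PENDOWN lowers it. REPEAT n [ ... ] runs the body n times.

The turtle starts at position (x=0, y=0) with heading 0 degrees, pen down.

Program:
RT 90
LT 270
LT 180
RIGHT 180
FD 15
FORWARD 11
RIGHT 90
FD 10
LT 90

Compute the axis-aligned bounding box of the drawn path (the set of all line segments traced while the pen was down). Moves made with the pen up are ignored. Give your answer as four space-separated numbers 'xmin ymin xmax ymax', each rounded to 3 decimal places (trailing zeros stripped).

Answer: -26 0 0 10

Derivation:
Executing turtle program step by step:
Start: pos=(0,0), heading=0, pen down
RT 90: heading 0 -> 270
LT 270: heading 270 -> 180
LT 180: heading 180 -> 0
RT 180: heading 0 -> 180
FD 15: (0,0) -> (-15,0) [heading=180, draw]
FD 11: (-15,0) -> (-26,0) [heading=180, draw]
RT 90: heading 180 -> 90
FD 10: (-26,0) -> (-26,10) [heading=90, draw]
LT 90: heading 90 -> 180
Final: pos=(-26,10), heading=180, 3 segment(s) drawn

Segment endpoints: x in {-26, -15, 0}, y in {0, 0, 0, 10}
xmin=-26, ymin=0, xmax=0, ymax=10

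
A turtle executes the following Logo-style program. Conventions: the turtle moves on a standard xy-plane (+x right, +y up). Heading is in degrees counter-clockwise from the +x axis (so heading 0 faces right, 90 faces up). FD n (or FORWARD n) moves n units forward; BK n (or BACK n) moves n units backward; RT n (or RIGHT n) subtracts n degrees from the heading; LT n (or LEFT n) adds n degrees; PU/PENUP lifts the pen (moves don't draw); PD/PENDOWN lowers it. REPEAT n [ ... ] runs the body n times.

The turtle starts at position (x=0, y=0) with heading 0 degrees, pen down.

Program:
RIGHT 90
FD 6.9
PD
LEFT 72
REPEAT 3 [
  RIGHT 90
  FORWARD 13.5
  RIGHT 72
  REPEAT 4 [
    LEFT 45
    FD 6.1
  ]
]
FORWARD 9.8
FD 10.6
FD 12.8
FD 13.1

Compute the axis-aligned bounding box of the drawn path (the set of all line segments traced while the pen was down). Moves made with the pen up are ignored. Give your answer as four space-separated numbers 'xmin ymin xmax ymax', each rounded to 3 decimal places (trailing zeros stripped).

Answer: -8.485 -84.84 67.501 0

Derivation:
Executing turtle program step by step:
Start: pos=(0,0), heading=0, pen down
RT 90: heading 0 -> 270
FD 6.9: (0,0) -> (0,-6.9) [heading=270, draw]
PD: pen down
LT 72: heading 270 -> 342
REPEAT 3 [
  -- iteration 1/3 --
  RT 90: heading 342 -> 252
  FD 13.5: (0,-6.9) -> (-4.172,-19.739) [heading=252, draw]
  RT 72: heading 252 -> 180
  REPEAT 4 [
    -- iteration 1/4 --
    LT 45: heading 180 -> 225
    FD 6.1: (-4.172,-19.739) -> (-8.485,-24.053) [heading=225, draw]
    -- iteration 2/4 --
    LT 45: heading 225 -> 270
    FD 6.1: (-8.485,-24.053) -> (-8.485,-30.153) [heading=270, draw]
    -- iteration 3/4 --
    LT 45: heading 270 -> 315
    FD 6.1: (-8.485,-30.153) -> (-4.172,-34.466) [heading=315, draw]
    -- iteration 4/4 --
    LT 45: heading 315 -> 0
    FD 6.1: (-4.172,-34.466) -> (1.928,-34.466) [heading=0, draw]
  ]
  -- iteration 2/3 --
  RT 90: heading 0 -> 270
  FD 13.5: (1.928,-34.466) -> (1.928,-47.966) [heading=270, draw]
  RT 72: heading 270 -> 198
  REPEAT 4 [
    -- iteration 1/4 --
    LT 45: heading 198 -> 243
    FD 6.1: (1.928,-47.966) -> (-0.841,-53.401) [heading=243, draw]
    -- iteration 2/4 --
    LT 45: heading 243 -> 288
    FD 6.1: (-0.841,-53.401) -> (1.044,-59.203) [heading=288, draw]
    -- iteration 3/4 --
    LT 45: heading 288 -> 333
    FD 6.1: (1.044,-59.203) -> (6.479,-61.972) [heading=333, draw]
    -- iteration 4/4 --
    LT 45: heading 333 -> 18
    FD 6.1: (6.479,-61.972) -> (12.281,-60.087) [heading=18, draw]
  ]
  -- iteration 3/3 --
  RT 90: heading 18 -> 288
  FD 13.5: (12.281,-60.087) -> (16.452,-72.926) [heading=288, draw]
  RT 72: heading 288 -> 216
  REPEAT 4 [
    -- iteration 1/4 --
    LT 45: heading 216 -> 261
    FD 6.1: (16.452,-72.926) -> (15.498,-78.951) [heading=261, draw]
    -- iteration 2/4 --
    LT 45: heading 261 -> 306
    FD 6.1: (15.498,-78.951) -> (19.083,-83.886) [heading=306, draw]
    -- iteration 3/4 --
    LT 45: heading 306 -> 351
    FD 6.1: (19.083,-83.886) -> (25.108,-84.84) [heading=351, draw]
    -- iteration 4/4 --
    LT 45: heading 351 -> 36
    FD 6.1: (25.108,-84.84) -> (30.043,-81.255) [heading=36, draw]
  ]
]
FD 9.8: (30.043,-81.255) -> (37.972,-75.495) [heading=36, draw]
FD 10.6: (37.972,-75.495) -> (46.547,-69.264) [heading=36, draw]
FD 12.8: (46.547,-69.264) -> (56.903,-61.74) [heading=36, draw]
FD 13.1: (56.903,-61.74) -> (67.501,-54.04) [heading=36, draw]
Final: pos=(67.501,-54.04), heading=36, 20 segment(s) drawn

Segment endpoints: x in {-8.485, -4.172, -0.841, 0, 0, 1.044, 1.928, 1.928, 6.479, 12.281, 15.498, 16.452, 19.083, 25.108, 30.043, 37.972, 46.547, 56.903, 67.501}, y in {-84.84, -83.886, -81.255, -78.951, -75.495, -72.926, -69.264, -61.972, -61.74, -60.087, -59.203, -54.04, -53.401, -47.966, -34.466, -30.153, -24.053, -19.739, -6.9, 0}
xmin=-8.485, ymin=-84.84, xmax=67.501, ymax=0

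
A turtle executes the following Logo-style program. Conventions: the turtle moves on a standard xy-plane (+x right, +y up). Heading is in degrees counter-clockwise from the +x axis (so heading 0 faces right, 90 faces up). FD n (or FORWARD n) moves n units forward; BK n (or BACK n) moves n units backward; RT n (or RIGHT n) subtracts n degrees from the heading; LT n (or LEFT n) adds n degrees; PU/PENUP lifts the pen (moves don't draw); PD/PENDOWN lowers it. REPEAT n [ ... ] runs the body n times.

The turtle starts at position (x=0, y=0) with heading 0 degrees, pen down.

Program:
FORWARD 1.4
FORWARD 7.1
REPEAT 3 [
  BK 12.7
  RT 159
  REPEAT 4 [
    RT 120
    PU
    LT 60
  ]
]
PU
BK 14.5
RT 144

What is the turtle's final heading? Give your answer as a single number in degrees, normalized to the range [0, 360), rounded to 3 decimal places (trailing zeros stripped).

Executing turtle program step by step:
Start: pos=(0,0), heading=0, pen down
FD 1.4: (0,0) -> (1.4,0) [heading=0, draw]
FD 7.1: (1.4,0) -> (8.5,0) [heading=0, draw]
REPEAT 3 [
  -- iteration 1/3 --
  BK 12.7: (8.5,0) -> (-4.2,0) [heading=0, draw]
  RT 159: heading 0 -> 201
  REPEAT 4 [
    -- iteration 1/4 --
    RT 120: heading 201 -> 81
    PU: pen up
    LT 60: heading 81 -> 141
    -- iteration 2/4 --
    RT 120: heading 141 -> 21
    PU: pen up
    LT 60: heading 21 -> 81
    -- iteration 3/4 --
    RT 120: heading 81 -> 321
    PU: pen up
    LT 60: heading 321 -> 21
    -- iteration 4/4 --
    RT 120: heading 21 -> 261
    PU: pen up
    LT 60: heading 261 -> 321
  ]
  -- iteration 2/3 --
  BK 12.7: (-4.2,0) -> (-14.07,7.992) [heading=321, move]
  RT 159: heading 321 -> 162
  REPEAT 4 [
    -- iteration 1/4 --
    RT 120: heading 162 -> 42
    PU: pen up
    LT 60: heading 42 -> 102
    -- iteration 2/4 --
    RT 120: heading 102 -> 342
    PU: pen up
    LT 60: heading 342 -> 42
    -- iteration 3/4 --
    RT 120: heading 42 -> 282
    PU: pen up
    LT 60: heading 282 -> 342
    -- iteration 4/4 --
    RT 120: heading 342 -> 222
    PU: pen up
    LT 60: heading 222 -> 282
  ]
  -- iteration 3/3 --
  BK 12.7: (-14.07,7.992) -> (-16.71,20.415) [heading=282, move]
  RT 159: heading 282 -> 123
  REPEAT 4 [
    -- iteration 1/4 --
    RT 120: heading 123 -> 3
    PU: pen up
    LT 60: heading 3 -> 63
    -- iteration 2/4 --
    RT 120: heading 63 -> 303
    PU: pen up
    LT 60: heading 303 -> 3
    -- iteration 3/4 --
    RT 120: heading 3 -> 243
    PU: pen up
    LT 60: heading 243 -> 303
    -- iteration 4/4 --
    RT 120: heading 303 -> 183
    PU: pen up
    LT 60: heading 183 -> 243
  ]
]
PU: pen up
BK 14.5: (-16.71,20.415) -> (-10.127,33.334) [heading=243, move]
RT 144: heading 243 -> 99
Final: pos=(-10.127,33.334), heading=99, 3 segment(s) drawn

Answer: 99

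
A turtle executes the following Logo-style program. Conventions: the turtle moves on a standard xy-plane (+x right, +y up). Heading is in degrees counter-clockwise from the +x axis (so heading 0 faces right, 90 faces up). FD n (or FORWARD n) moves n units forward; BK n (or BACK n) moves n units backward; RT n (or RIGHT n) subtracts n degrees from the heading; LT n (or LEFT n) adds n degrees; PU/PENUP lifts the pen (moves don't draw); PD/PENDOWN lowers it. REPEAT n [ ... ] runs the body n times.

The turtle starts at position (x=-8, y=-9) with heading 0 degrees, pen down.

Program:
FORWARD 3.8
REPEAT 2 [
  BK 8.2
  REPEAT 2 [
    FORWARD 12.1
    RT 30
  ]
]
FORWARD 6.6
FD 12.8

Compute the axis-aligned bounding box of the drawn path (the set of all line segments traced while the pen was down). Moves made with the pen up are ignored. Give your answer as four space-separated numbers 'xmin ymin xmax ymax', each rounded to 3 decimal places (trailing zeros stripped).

Answer: -12.4 -47.328 12.129 -7.949

Derivation:
Executing turtle program step by step:
Start: pos=(-8,-9), heading=0, pen down
FD 3.8: (-8,-9) -> (-4.2,-9) [heading=0, draw]
REPEAT 2 [
  -- iteration 1/2 --
  BK 8.2: (-4.2,-9) -> (-12.4,-9) [heading=0, draw]
  REPEAT 2 [
    -- iteration 1/2 --
    FD 12.1: (-12.4,-9) -> (-0.3,-9) [heading=0, draw]
    RT 30: heading 0 -> 330
    -- iteration 2/2 --
    FD 12.1: (-0.3,-9) -> (10.179,-15.05) [heading=330, draw]
    RT 30: heading 330 -> 300
  ]
  -- iteration 2/2 --
  BK 8.2: (10.179,-15.05) -> (6.079,-7.949) [heading=300, draw]
  REPEAT 2 [
    -- iteration 1/2 --
    FD 12.1: (6.079,-7.949) -> (12.129,-18.427) [heading=300, draw]
    RT 30: heading 300 -> 270
    -- iteration 2/2 --
    FD 12.1: (12.129,-18.427) -> (12.129,-30.527) [heading=270, draw]
    RT 30: heading 270 -> 240
  ]
]
FD 6.6: (12.129,-30.527) -> (8.829,-36.243) [heading=240, draw]
FD 12.8: (8.829,-36.243) -> (2.429,-47.328) [heading=240, draw]
Final: pos=(2.429,-47.328), heading=240, 9 segment(s) drawn

Segment endpoints: x in {-12.4, -8, -4.2, -0.3, 2.429, 6.079, 8.829, 10.179, 12.129}, y in {-47.328, -36.243, -30.527, -18.427, -15.05, -9, -7.949}
xmin=-12.4, ymin=-47.328, xmax=12.129, ymax=-7.949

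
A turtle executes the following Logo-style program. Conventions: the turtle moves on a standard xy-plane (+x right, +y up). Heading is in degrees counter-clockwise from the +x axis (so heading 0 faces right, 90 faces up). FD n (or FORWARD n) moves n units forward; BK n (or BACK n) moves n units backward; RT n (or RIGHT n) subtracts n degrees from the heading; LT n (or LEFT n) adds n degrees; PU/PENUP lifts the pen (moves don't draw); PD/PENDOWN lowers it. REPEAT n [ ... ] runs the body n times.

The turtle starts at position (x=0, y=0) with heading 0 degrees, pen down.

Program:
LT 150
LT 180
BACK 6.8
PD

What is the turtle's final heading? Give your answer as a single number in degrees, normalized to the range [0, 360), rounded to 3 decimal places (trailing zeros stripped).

Executing turtle program step by step:
Start: pos=(0,0), heading=0, pen down
LT 150: heading 0 -> 150
LT 180: heading 150 -> 330
BK 6.8: (0,0) -> (-5.889,3.4) [heading=330, draw]
PD: pen down
Final: pos=(-5.889,3.4), heading=330, 1 segment(s) drawn

Answer: 330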